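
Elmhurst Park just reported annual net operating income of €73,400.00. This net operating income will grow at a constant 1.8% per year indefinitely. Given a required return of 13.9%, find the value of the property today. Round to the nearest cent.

D₁ = D₀ × (1 + g) = €73,400.00 × 1.018 = €74,721.2000
Growing perpetuity: P = D₁ / (r − g) = €74,721.2000 / (0.139 − 0.018) = €617,530.58

€617530.58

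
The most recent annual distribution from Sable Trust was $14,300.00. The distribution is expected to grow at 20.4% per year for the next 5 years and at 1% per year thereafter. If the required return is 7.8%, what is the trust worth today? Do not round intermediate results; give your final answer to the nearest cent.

D_1 = 17217.20000
D_2 = 20729.50880
D_3 = 24958.32860
D_4 = 30049.82763
D_5 = 36179.99246
Terminal value at year 5: TV = D_5×(1+g_2)/(r−g_2) = 36541.79239/0.068 = 537379.29985
P_0 = D_1/(1+r)^1 + D_2/(1+r)^2 + D_3/(1+r)^3 + D_4/(1+r)^4 + D_5/(1+r)^5 + TV/(1+r)^5
    = 15971.42857 + 17838.21892 + 19923.20555 + 22251.89191 + 24852.76240 + 369136.61797 = 469974.12533

$469974.13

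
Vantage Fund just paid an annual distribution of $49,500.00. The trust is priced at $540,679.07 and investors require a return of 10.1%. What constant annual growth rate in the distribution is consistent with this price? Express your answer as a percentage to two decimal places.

P = D₀(1+g)/(r−g) ⇒ P(r−g) = D₀(1+g) ⇒ g(P+D₀) = P·r − D₀
g = (P·r − D₀)/(P + D₀) = ($540,679.07×0.101 − $49,500.00) / ($540,679.07 + $49,500.00) = 0.008656

0.87%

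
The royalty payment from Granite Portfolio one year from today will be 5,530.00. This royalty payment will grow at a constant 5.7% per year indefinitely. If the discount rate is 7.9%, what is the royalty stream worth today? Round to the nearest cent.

251363.64

Growing perpetuity: P = D₁ / (r − g) = 5,530.0000 / (0.079 − 0.057) = 251,363.64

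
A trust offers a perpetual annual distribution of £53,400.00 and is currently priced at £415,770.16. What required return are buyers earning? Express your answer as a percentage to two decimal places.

12.84%

P = C/r ⇒ r = C/P = £53,400.00/£415,770.16 = 0.128436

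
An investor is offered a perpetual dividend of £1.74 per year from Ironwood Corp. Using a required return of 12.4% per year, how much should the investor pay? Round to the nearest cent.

£14.03

Level perpetuity: PV = C / r = £1.74 / 0.124 = £14.03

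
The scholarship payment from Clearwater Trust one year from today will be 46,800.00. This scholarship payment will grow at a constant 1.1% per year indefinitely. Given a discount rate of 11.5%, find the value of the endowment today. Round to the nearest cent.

450000.00

Growing perpetuity: P = D₁ / (r − g) = 46,800.0000 / (0.115 − 0.011) = 450,000.00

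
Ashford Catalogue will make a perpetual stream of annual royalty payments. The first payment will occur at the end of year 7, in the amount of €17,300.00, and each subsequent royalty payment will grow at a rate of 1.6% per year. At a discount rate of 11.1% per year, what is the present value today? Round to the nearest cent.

€96836.29

Value at end of year 6: C₁ / (r − g) = €17,300.00 / (0.111 − 0.016) = €182,105.2632
Discount to today: PV = €182,105.2632 / (1 + 0.111)^6 = €182,105.2632 / 1.880548 = €96,836.29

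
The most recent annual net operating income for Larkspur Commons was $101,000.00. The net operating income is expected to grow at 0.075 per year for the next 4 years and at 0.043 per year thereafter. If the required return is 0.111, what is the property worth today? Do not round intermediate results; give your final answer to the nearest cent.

D_1 = 108575.00000
D_2 = 116718.12500
D_3 = 125471.98438
D_4 = 134882.38320
Terminal value at year 4: TV = D_4×(1+g_2)/(r−g_2) = 140682.32568/0.068 = 2068857.73060
P_0 = D_1/(1+r)^1 + D_2/(1+r)^2 + D_3/(1+r)^3 + D_4/(1+r)^4 + TV/(1+r)^4
    = 97727.27273 + 94560.59242 + 91496.52282 + 88531.73900 + 1357920.64383 = 1730236.77081

$1730236.77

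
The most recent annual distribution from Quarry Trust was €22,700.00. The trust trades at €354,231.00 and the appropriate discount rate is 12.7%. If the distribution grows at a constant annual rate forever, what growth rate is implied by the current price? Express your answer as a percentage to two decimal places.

P = D₀(1+g)/(r−g) ⇒ P(r−g) = D₀(1+g) ⇒ g(P+D₀) = P·r − D₀
g = (P·r − D₀)/(P + D₀) = (€354,231.00×0.127 − €22,700.00) / (€354,231.00 + €22,700.00) = 0.059128

5.91%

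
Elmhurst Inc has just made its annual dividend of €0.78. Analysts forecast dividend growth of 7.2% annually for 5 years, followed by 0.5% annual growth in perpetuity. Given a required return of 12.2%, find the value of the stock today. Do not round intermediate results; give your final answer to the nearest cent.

D_1 = 0.83616
D_2 = 0.89636
D_3 = 0.96090
D_4 = 1.03009
D_5 = 1.10425
Terminal value at year 5: TV = D_5×(1+g_2)/(r−g_2) = 1.10977/0.117 = 9.48525
P_0 = D_1/(1+r)^1 + D_2/(1+r)^2 + D_3/(1+r)^3 + D_4/(1+r)^4 + D_5/(1+r)^5 + TV/(1+r)^5
    = 0.74524 + 0.71203 + 0.68030 + 0.64998 + 0.62102 + 5.33439 = 8.74296

€8.74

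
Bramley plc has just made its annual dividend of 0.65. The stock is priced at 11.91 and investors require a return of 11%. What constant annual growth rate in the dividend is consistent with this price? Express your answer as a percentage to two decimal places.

5.26%

P = D₀(1+g)/(r−g) ⇒ P(r−g) = D₀(1+g) ⇒ g(P+D₀) = P·r − D₀
g = (P·r − D₀)/(P + D₀) = (11.91×0.11 − 0.65) / (11.91 + 0.65) = 0.052556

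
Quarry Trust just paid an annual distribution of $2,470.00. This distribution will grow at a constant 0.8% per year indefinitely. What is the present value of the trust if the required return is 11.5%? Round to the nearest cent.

$23268.79

D₁ = D₀ × (1 + g) = $2,470.00 × 1.008 = $2,489.7600
Growing perpetuity: P = D₁ / (r − g) = $2,489.7600 / (0.115 − 0.008) = $23,268.79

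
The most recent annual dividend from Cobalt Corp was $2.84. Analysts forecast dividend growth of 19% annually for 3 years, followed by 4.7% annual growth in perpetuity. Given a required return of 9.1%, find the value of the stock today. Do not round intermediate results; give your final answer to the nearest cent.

$97.86

D_1 = 3.37960
D_2 = 4.02172
D_3 = 4.78585
Terminal value at year 3: TV = D_3×(1+g_2)/(r−g_2) = 5.01079/0.044 = 113.88151
P_0 = D_1/(1+r)^1 + D_2/(1+r)^2 + D_3/(1+r)^3 + TV/(1+r)^3
    = 3.09771 + 3.37880 + 3.68540 + 87.69584 = 97.85775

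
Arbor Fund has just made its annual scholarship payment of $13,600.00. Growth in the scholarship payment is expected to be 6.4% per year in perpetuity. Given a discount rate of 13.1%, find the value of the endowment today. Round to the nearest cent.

$215976.12

D₁ = D₀ × (1 + g) = $13,600.00 × 1.064 = $14,470.4000
Growing perpetuity: P = D₁ / (r − g) = $14,470.4000 / (0.131 − 0.064) = $215,976.12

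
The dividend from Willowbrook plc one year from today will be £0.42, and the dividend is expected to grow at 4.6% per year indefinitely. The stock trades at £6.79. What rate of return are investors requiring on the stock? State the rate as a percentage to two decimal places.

10.79%

P = D₁/(r − g) ⇒ r = D₁/P + g = £0.4200/£6.79 + 0.046 = 0.061856 + 0.046 = 0.107856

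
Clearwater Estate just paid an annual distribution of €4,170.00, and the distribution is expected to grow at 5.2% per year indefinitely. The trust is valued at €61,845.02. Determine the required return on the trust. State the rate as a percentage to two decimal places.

12.29%

D₁ = €4,170.00 × 1.052 = €4,386.8400
P = D₁/(r − g) ⇒ r = D₁/P + g = €4,386.8400/€61,845.02 + 0.052 = 0.070933 + 0.052 = 0.122933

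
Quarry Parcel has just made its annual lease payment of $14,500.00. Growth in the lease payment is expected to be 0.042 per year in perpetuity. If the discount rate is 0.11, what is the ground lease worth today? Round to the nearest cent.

D₁ = D₀ × (1 + g) = $14,500.00 × 1.042 = $15,109.0000
Growing perpetuity: P = D₁ / (r − g) = $15,109.0000 / (0.11 − 0.042) = $222,191.18

$222191.18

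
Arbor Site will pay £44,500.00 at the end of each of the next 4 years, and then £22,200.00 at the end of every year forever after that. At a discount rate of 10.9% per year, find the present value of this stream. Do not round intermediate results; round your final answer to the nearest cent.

£273002.24

PV of 4-year annuity: £44,500.00 × [1 − (1+0.109)^−4] / 0.109 = 138354.11899
Perpetuity value at year 4: £22,200.00 / 0.109 = 203669.72477
PV of perpetuity: 203669.72477 / (1+0.109)^4 = 134648.11934
Total PV = 138354.11899 + 134648.11934 = 273002.23833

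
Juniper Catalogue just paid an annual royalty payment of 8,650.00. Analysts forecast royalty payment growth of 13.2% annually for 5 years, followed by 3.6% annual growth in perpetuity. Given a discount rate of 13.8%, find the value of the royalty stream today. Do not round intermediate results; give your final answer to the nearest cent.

D_1 = 9791.80000
D_2 = 11084.31760
D_3 = 12547.44752
D_4 = 14203.71060
D_5 = 16078.60039
Terminal value at year 5: TV = D_5×(1+g_2)/(r−g_2) = 16657.43001/0.102 = 163308.13734
P_0 = D_1/(1+r)^1 + D_2/(1+r)^2 + D_3/(1+r)^3 + D_4/(1+r)^4 + D_5/(1+r)^5 + TV/(1+r)^5
    = 8604.39367 + 8559.02780 + 8513.90112 + 8469.01236 + 8424.36027 + 85565.07100 = 128135.76623

128135.77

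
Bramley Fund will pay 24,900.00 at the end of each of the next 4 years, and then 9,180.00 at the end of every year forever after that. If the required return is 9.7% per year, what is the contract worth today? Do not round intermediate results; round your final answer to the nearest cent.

PV of 4-year annuity: 24,900.00 × [1 − (1+0.097)^−4] / 0.097 = 79444.96651
Perpetuity value at year 4: 9,180.00 / 0.097 = 94639.17526
PV of perpetuity: 94639.17526 / (1+0.097)^4 = 65349.82616
Total PV = 79444.96651 + 65349.82616 = 144794.79267

144794.79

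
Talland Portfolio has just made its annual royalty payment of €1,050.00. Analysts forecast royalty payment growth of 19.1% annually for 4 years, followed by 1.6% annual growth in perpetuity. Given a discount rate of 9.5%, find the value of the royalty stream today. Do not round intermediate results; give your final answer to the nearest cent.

€24104.19

D_1 = 1250.55000
D_2 = 1489.40505
D_3 = 1773.88141
D_4 = 2112.69276
Terminal value at year 4: TV = D_4×(1+g_2)/(r−g_2) = 2146.49585/0.079 = 27170.83353
P_0 = D_1/(1+r)^1 + D_2/(1+r)^2 + D_3/(1+r)^3 + D_4/(1+r)^4 + TV/(1+r)^4
    = 1142.05479 + 1242.18015 + 1351.08361 + 1469.53478 + 18899.33334 = 24104.18667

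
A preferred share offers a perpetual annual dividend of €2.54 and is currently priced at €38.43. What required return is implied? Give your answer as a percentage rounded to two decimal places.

P = C/r ⇒ r = C/P = €2.54/€38.43 = 0.066094

6.61%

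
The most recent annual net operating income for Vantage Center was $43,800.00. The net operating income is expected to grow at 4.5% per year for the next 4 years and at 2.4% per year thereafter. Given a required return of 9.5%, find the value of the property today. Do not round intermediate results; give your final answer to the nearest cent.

$680084.28

D_1 = 45771.00000
D_2 = 47830.69500
D_3 = 49983.07627
D_4 = 52232.31471
Terminal value at year 4: TV = D_4×(1+g_2)/(r−g_2) = 53485.89026/0.071 = 753322.39803
P_0 = D_1/(1+r)^1 + D_2/(1+r)^2 + D_3/(1+r)^3 + D_4/(1+r)^4 + TV/(1+r)^4
    = 41800.00000 + 39891.32420 + 38069.80255 + 36331.45540 + 523991.69478 = 680084.27693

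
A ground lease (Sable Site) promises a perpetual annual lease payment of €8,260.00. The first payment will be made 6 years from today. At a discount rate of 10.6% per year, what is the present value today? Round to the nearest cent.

Value at end of year 5: C / r = €8,260.00 / 0.106 = €77,924.5283
Discount to today: PV = €77,924.5283 / (1 + 0.106)^5 = €77,924.5283 / 1.654915 = €47,086.73

€47086.73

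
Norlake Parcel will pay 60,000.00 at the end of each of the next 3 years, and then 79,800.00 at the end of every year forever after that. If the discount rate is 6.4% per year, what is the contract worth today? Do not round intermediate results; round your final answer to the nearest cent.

PV of 3-year annuity: 60,000.00 × [1 − (1+0.064)^−3] / 0.064 = 159201.14323
Perpetuity value at year 3: 79,800.00 / 0.064 = 1246875.00000
PV of perpetuity: 1246875.00000 / (1+0.064)^3 = 1035137.47951
Total PV = 159201.14323 + 1035137.47951 = 1194338.62273

1194338.62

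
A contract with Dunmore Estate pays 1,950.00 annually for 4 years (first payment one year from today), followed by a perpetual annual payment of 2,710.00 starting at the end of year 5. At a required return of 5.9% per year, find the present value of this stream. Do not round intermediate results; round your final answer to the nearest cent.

PV of 4-year annuity: 1,950.00 × [1 − (1+0.059)^−4] / 0.059 = 6772.45712
Perpetuity value at year 4: 2,710.00 / 0.059 = 45932.20339
PV of perpetuity: 45932.20339 / (1+0.059)^4 = 36520.22452
Total PV = 6772.45712 + 36520.22452 = 43292.68164

43292.68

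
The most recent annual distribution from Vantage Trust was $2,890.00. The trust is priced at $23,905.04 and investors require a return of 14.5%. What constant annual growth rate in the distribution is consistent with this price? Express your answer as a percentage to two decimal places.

2.15%

P = D₀(1+g)/(r−g) ⇒ P(r−g) = D₀(1+g) ⇒ g(P+D₀) = P·r − D₀
g = (P·r − D₀)/(P + D₀) = ($23,905.04×0.145 − $2,890.00) / ($23,905.04 + $2,890.00) = 0.021505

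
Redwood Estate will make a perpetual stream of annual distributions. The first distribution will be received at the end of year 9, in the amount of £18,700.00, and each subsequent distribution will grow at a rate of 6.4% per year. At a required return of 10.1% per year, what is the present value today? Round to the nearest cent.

Value at end of year 8: C₁ / (r − g) = £18,700.00 / (0.101 − 0.064) = £505,405.4054
Discount to today: PV = £505,405.4054 / (1 + 0.101)^8 = £505,405.4054 / 2.159228 = £234,067.62

£234067.62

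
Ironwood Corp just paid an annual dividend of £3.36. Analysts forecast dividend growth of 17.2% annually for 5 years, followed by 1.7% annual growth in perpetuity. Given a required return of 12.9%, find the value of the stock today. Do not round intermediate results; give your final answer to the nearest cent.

D_1 = 3.93792
D_2 = 4.61524
D_3 = 5.40906
D_4 = 6.33942
D_5 = 7.42980
Terminal value at year 5: TV = D_5×(1+g_2)/(r−g_2) = 7.55611/0.112 = 67.46527
P_0 = D_1/(1+r)^1 + D_2/(1+r)^2 + D_3/(1+r)^3 + D_4/(1+r)^4 + D_5/(1+r)^5 + TV/(1+r)^5
    = 3.48797 + 3.62082 + 3.75872 + 3.90188 + 4.05049 + 36.77990 = 55.59978

£55.60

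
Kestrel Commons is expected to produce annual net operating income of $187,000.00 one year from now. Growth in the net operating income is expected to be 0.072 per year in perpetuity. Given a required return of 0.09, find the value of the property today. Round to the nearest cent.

Growing perpetuity: P = D₁ / (r − g) = $187,000.0000 / (0.09 − 0.072) = $10,388,888.89

$10388888.89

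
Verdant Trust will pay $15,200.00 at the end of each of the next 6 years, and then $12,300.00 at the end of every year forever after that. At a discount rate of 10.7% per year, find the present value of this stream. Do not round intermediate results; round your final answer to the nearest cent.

$127328.59

PV of 6-year annuity: $15,200.00 × [1 − (1+0.107)^−6] / 0.107 = 64863.75633
Perpetuity value at year 6: $12,300.00 / 0.107 = 114953.27103
PV of perpetuity: 114953.27103 / (1+0.107)^6 = 62464.83663
Total PV = 64863.75633 + 62464.83663 = 127328.59296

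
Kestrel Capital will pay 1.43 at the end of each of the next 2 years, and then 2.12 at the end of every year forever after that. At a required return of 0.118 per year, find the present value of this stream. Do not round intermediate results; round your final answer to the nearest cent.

PV of 2-year annuity: 1.43 × [1 − (1+0.118)^−2] / 0.118 = 2.42314
Perpetuity value at year 2: 2.12 / 0.118 = 17.96610
PV of perpetuity: 17.96610 / (1+0.118)^2 = 14.37376
Total PV = 2.42314 + 14.37376 = 16.79689

16.80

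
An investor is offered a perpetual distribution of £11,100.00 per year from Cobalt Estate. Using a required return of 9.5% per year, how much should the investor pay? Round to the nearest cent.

£116842.11

Level perpetuity: PV = C / r = £11,100.00 / 0.095 = £116,842.11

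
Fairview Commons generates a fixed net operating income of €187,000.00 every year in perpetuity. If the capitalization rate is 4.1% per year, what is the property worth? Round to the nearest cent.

€4560975.61

Level perpetuity: PV = C / r = €187,000.00 / 0.041 = €4,560,975.61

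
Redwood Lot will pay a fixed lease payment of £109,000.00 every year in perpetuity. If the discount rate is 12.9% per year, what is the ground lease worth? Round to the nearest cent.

£844961.24

Level perpetuity: PV = C / r = £109,000.00 / 0.129 = £844,961.24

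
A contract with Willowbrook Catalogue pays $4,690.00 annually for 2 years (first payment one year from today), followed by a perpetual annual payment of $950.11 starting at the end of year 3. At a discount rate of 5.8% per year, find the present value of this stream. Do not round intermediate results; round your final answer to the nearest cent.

$23257.16

PV of 2-year annuity: $4,690.00 × [1 − (1+0.058)^−2] / 0.058 = 8622.77150
Perpetuity value at year 2: $950.11 / 0.058 = 16381.20690
PV of perpetuity: 16381.20690 / (1+0.058)^2 = 14634.38783
Total PV = 8622.77150 + 14634.38783 = 23257.15933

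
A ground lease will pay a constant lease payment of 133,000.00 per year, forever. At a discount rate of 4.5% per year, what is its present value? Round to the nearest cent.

2955555.56

Level perpetuity: PV = C / r = 133,000.00 / 0.045 = 2,955,555.56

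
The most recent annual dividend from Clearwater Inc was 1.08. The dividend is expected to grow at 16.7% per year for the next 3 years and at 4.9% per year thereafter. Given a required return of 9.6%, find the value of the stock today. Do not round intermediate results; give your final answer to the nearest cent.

32.78

D_1 = 1.26036
D_2 = 1.47084
D_3 = 1.71647
Terminal value at year 3: TV = D_3×(1+g_2)/(r−g_2) = 1.80058/0.047 = 38.31016
P_0 = D_1/(1+r)^1 + D_2/(1+r)^2 + D_3/(1+r)^3 + TV/(1+r)^3
    = 1.14996 + 1.22446 + 1.30378 + 29.09928 = 32.77749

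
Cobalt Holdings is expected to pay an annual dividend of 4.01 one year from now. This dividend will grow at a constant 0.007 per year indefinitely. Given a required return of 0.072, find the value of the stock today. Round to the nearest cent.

61.69

Growing perpetuity: P = D₁ / (r − g) = 4.0100 / (0.072 − 0.007) = 61.69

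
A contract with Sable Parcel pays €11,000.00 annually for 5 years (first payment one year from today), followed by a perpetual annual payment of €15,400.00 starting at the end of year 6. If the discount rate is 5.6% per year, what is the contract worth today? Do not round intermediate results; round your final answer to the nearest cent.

€256262.16

PV of 5-year annuity: €11,000.00 × [1 − (1+0.056)^−5] / 0.056 = 46844.59736
Perpetuity value at year 5: €15,400.00 / 0.056 = 275000.00000
PV of perpetuity: 275000.00000 / (1+0.056)^5 = 209417.56370
Total PV = 46844.59736 + 209417.56370 = 256262.16106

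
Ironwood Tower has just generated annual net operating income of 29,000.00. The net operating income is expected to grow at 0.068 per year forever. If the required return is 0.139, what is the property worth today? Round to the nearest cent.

436225.35

D₁ = D₀ × (1 + g) = 29,000.00 × 1.068 = 30,972.0000
Growing perpetuity: P = D₁ / (r − g) = 30,972.0000 / (0.139 − 0.068) = 436,225.35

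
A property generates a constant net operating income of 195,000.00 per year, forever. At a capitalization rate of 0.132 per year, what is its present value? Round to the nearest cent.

1477272.73

Level perpetuity: PV = C / r = 195,000.00 / 0.132 = 1,477,272.73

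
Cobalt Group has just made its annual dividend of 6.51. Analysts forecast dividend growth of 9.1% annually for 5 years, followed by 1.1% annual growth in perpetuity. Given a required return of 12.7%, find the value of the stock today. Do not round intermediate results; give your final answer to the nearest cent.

77.80

D_1 = 7.10241
D_2 = 7.74873
D_3 = 8.45386
D_4 = 9.22317
D_5 = 10.06247
Terminal value at year 5: TV = D_5×(1+g_2)/(r−g_2) = 10.17316/0.116 = 87.69966
P_0 = D_1/(1+r)^1 + D_2/(1+r)^2 + D_3/(1+r)^3 + D_4/(1+r)^4 + D_5/(1+r)^5 + TV/(1+r)^5
    = 6.30205 + 6.10074 + 5.90586 + 5.71721 + 5.53459 + 48.23678 = 77.79724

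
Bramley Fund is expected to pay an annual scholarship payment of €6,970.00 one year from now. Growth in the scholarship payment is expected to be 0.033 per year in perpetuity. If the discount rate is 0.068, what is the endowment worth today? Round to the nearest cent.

Growing perpetuity: P = D₁ / (r − g) = €6,970.0000 / (0.068 − 0.033) = €199,142.86

€199142.86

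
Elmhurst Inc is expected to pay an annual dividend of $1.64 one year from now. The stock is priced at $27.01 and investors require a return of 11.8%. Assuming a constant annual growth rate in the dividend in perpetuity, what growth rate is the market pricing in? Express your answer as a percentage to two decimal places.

P = D₁/(r−g) ⇒ g = r − D₁/P = 0.118 − $1.64/$27.01 = 0.057282

5.73%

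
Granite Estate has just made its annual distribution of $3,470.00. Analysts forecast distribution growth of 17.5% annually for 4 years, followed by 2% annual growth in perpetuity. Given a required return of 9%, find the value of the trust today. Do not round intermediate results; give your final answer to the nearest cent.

$85082.75

D_1 = 4077.25000
D_2 = 4790.76875
D_3 = 5629.15328
D_4 = 6614.25511
Terminal value at year 4: TV = D_4×(1+g_2)/(r−g_2) = 6746.54021/0.07 = 96379.14582
P_0 = D_1/(1+r)^1 + D_2/(1+r)^2 + D_3/(1+r)^3 + D_4/(1+r)^4 + TV/(1+r)^4
    = 3740.59633 + 4032.29421 + 4346.73917 + 4685.70507 + 68277.41672 = 85082.75150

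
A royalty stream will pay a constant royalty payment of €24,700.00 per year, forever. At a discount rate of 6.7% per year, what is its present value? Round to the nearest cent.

Level perpetuity: PV = C / r = €24,700.00 / 0.067 = €368,656.72

€368656.72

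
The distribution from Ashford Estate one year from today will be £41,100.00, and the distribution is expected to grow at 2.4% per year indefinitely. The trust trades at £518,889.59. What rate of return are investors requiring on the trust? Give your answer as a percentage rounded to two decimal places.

P = D₁/(r − g) ⇒ r = D₁/P + g = £41,100.0000/£518,889.59 + 0.024 = 0.079208 + 0.024 = 0.103208

10.32%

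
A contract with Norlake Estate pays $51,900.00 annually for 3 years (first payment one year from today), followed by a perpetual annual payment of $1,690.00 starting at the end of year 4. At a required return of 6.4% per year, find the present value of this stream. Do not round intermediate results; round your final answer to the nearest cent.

PV of 3-year annuity: $51,900.00 × [1 − (1+0.064)^−3] / 0.064 = 137708.98889
Perpetuity value at year 3: $1,690.00 / 0.064 = 26406.25000
PV of perpetuity: 26406.25000 / (1+0.064)^3 = 21922.08447
Total PV = 137708.98889 + 21922.08447 = 159631.07336

$159631.07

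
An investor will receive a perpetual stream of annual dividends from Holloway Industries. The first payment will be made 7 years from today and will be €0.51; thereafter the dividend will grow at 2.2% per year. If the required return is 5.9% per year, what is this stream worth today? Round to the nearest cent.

€9.77

Value at end of year 6: C₁ / (r − g) = €0.51 / (0.059 − 0.022) = €13.7838
Discount to today: PV = €13.7838 / (1 + 0.059)^6 = €13.7838 / 1.410509 = €9.77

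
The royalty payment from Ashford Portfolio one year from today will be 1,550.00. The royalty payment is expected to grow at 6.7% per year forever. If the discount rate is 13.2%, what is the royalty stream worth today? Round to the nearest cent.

Growing perpetuity: P = D₁ / (r − g) = 1,550.0000 / (0.132 − 0.067) = 23,846.15

23846.15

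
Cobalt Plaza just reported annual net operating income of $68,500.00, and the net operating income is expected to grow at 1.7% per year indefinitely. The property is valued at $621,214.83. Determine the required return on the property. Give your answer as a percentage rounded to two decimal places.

12.91%

D₁ = $68,500.00 × 1.017 = $69,664.5000
P = D₁/(r − g) ⇒ r = D₁/P + g = $69,664.5000/$621,214.83 + 0.017 = 0.112142 + 0.017 = 0.129142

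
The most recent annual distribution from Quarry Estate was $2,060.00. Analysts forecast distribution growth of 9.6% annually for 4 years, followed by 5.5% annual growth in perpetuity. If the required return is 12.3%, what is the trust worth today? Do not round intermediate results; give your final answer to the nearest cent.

$36752.21

D_1 = 2257.76000
D_2 = 2474.50496
D_3 = 2712.05744
D_4 = 2972.41495
Terminal value at year 4: TV = D_4×(1+g_2)/(r−g_2) = 3135.89777/0.068 = 46116.14371
P_0 = D_1/(1+r)^1 + D_2/(1+r)^2 + D_3/(1+r)^3 + D_4/(1+r)^4 + TV/(1+r)^4
    = 2010.47195 + 1962.13469 + 1914.95959 + 1868.91871 + 28995.72411 = 36752.20905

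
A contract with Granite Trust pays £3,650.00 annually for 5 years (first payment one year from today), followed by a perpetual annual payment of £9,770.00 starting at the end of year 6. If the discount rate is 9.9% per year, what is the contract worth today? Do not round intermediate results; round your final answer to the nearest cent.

PV of 5-year annuity: £3,650.00 × [1 − (1+0.099)^−5] / 0.099 = 13871.79158
Perpetuity value at year 5: £9,770.00 / 0.099 = 98686.86869
PV of perpetuity: 98686.86869 / (1+0.099)^5 = 61556.07314
Total PV = 13871.79158 + 61556.07314 = 75427.86472

£75427.86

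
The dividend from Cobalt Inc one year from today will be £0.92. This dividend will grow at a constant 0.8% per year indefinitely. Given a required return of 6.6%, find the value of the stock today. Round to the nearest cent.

£15.86

Growing perpetuity: P = D₁ / (r − g) = £0.9200 / (0.066 − 0.008) = £15.86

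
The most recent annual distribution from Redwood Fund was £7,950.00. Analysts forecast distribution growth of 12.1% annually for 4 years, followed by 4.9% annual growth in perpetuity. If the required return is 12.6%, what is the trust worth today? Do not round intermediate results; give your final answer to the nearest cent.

D_1 = 8911.95000
D_2 = 9990.29595
D_3 = 11199.12176
D_4 = 12554.21549
Terminal value at year 4: TV = D_4×(1+g_2)/(r−g_2) = 13169.37205/0.077 = 171030.80587
P_0 = D_1/(1+r)^1 + D_2/(1+r)^2 + D_3/(1+r)^3 + D_4/(1+r)^4 + TV/(1+r)^4
    = 7914.69805 + 7879.55285 + 7844.56372 + 7809.72995 + 106394.89247 = 137843.43704

£137843.44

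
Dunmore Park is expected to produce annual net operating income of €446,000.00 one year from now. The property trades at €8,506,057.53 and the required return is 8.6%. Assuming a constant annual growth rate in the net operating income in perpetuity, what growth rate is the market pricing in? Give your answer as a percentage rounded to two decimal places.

P = D₁/(r−g) ⇒ g = r − D₁/P = 0.086 − €446,000.00/€8,506,057.53 = 0.033567

3.36%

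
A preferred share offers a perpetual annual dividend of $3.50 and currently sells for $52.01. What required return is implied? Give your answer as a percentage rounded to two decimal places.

P = C/r ⇒ r = C/P = $3.50/$52.01 = 0.067295

6.73%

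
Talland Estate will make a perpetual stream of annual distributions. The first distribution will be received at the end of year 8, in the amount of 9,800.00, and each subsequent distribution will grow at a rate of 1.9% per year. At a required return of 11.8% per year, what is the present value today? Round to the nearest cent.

45341.75

Value at end of year 7: C₁ / (r − g) = 9,800.00 / (0.118 − 0.019) = 98,989.8990
Discount to today: PV = 98,989.8990 / (1 + 0.118)^7 = 98,989.8990 / 2.183195 = 45,341.75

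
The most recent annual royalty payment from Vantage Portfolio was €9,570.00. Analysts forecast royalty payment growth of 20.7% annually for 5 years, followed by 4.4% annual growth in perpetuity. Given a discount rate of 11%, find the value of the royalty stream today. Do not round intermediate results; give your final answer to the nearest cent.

€292094.15

D_1 = 11550.99000
D_2 = 13942.04493
D_3 = 16828.04823
D_4 = 20311.45421
D_5 = 24515.92524
Terminal value at year 5: TV = D_5×(1+g_2)/(r−g_2) = 25594.62595/0.066 = 387797.36283
P_0 = D_1/(1+r)^1 + D_2/(1+r)^2 + D_3/(1+r)^3 + D_4/(1+r)^4 + D_5/(1+r)^5 + TV/(1+r)^5
    = 10406.29730 + 11315.67643 + 12304.52383 + 13379.78402 + 14549.00839 + 230138.85999 = 292094.14996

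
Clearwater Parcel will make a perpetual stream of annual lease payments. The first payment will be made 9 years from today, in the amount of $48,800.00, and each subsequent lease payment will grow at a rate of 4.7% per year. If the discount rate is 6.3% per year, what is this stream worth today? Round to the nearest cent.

$1870827.41

Value at end of year 8: C₁ / (r − g) = $48,800.00 / (0.063 − 0.047) = $3,050,000.0000
Discount to today: PV = $3,050,000.0000 / (1 + 0.063)^8 = $3,050,000.0000 / 1.630295 = $1,870,827.41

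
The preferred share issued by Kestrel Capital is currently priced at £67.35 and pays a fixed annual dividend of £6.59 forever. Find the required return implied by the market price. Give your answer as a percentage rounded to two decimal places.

9.78%

P = C/r ⇒ r = C/P = £6.59/£67.35 = 0.097847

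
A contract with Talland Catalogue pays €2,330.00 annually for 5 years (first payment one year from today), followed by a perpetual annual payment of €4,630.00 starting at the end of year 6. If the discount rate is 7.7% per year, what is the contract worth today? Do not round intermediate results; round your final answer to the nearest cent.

€50873.57

PV of 5-year annuity: €2,330.00 × [1 − (1+0.077)^−5] / 0.077 = 9377.03882
Perpetuity value at year 5: €4,630.00 / 0.077 = 60129.87013
PV of perpetuity: 60129.87013 / (1+0.077)^5 = 41496.52689
Total PV = 9377.03882 + 41496.52689 = 50873.56571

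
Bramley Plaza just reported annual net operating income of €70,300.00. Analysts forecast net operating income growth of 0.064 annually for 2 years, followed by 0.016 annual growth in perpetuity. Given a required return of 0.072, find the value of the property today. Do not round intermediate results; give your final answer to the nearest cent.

€1395507.46

D_1 = 74799.20000
D_2 = 79586.34880
Terminal value at year 2: TV = D_2×(1+g_2)/(r−g_2) = 80859.73038/0.056 = 1443923.75680
P_0 = D_1/(1+r)^1 + D_2/(1+r)^2 + TV/(1+r)^2
    = 69775.37313 + 69254.66139 + 1256477.42816 = 1395507.46269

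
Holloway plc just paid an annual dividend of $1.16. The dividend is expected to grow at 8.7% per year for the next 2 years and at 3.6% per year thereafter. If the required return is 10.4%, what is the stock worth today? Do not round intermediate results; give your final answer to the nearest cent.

D_1 = 1.26092
D_2 = 1.37062
Terminal value at year 2: TV = D_2×(1+g_2)/(r−g_2) = 1.41996/0.068 = 20.88180
P_0 = D_1/(1+r)^1 + D_2/(1+r)^2 + TV/(1+r)^2
    = 1.14214 + 1.12455 + 17.13286 = 19.39954

$19.40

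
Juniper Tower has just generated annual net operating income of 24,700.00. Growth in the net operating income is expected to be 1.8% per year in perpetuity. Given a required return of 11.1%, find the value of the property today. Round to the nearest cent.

270372.04

D₁ = D₀ × (1 + g) = 24,700.00 × 1.018 = 25,144.6000
Growing perpetuity: P = D₁ / (r − g) = 25,144.6000 / (0.111 − 0.018) = 270,372.04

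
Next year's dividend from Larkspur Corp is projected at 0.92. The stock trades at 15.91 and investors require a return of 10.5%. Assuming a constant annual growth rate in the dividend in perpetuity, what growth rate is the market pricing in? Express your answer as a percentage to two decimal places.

P = D₁/(r−g) ⇒ g = r − D₁/P = 0.105 − 0.92/15.91 = 0.047175

4.72%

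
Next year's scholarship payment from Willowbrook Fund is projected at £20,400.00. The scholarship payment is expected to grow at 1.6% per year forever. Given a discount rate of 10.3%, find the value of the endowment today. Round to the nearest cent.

£234482.76

Growing perpetuity: P = D₁ / (r − g) = £20,400.0000 / (0.103 − 0.016) = £234,482.76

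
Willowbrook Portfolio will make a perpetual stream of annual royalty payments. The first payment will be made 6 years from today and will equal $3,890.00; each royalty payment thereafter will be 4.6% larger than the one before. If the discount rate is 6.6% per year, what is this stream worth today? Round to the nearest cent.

$141297.21

Value at end of year 5: C₁ / (r − g) = $3,890.00 / (0.066 − 0.046) = $194,500.0000
Discount to today: PV = $194,500.0000 / (1 + 0.066)^5 = $194,500.0000 / 1.376531 = $141,297.21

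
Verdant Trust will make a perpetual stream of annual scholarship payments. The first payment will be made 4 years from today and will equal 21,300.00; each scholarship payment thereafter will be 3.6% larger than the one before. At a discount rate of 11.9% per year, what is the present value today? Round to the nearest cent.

183151.83

Value at end of year 3: C₁ / (r − g) = 21,300.00 / (0.119 − 0.036) = 256,626.5060
Discount to today: PV = 256,626.5060 / (1 + 0.119)^3 = 256,626.5060 / 1.401168 = 183,151.83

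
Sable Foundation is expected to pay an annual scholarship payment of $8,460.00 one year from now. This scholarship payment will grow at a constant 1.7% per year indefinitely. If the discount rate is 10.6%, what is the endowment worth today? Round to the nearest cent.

Growing perpetuity: P = D₁ / (r − g) = $8,460.0000 / (0.106 − 0.017) = $95,056.18

$95056.18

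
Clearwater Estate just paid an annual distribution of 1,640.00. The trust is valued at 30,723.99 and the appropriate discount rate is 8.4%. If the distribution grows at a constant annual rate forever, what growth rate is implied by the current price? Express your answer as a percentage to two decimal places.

P = D₀(1+g)/(r−g) ⇒ P(r−g) = D₀(1+g) ⇒ g(P+D₀) = P·r − D₀
g = (P·r − D₀)/(P + D₀) = (30,723.99×0.084 − 1,640.00) / (30,723.99 + 1,640.00) = 0.029070

2.91%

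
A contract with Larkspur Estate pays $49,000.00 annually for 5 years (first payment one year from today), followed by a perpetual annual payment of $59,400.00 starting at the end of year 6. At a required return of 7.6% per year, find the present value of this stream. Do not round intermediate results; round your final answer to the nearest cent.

PV of 5-year annuity: $49,000.00 × [1 − (1+0.076)^−5] / 0.076 = 197722.83581
Perpetuity value at year 5: $59,400.00 / 0.076 = 781578.94737
PV of perpetuity: 781578.94737 / (1+0.076)^5 = 541890.44844
Total PV = 197722.83581 + 541890.44844 = 739613.28426

$739613.28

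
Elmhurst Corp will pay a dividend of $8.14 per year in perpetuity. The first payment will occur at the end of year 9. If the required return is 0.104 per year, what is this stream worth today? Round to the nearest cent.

$35.47

Value at end of year 8: C / r = $8.14 / 0.104 = $78.2692
Discount to today: PV = $78.2692 / (1 + 0.104)^8 = $78.2692 / 2.206747 = $35.47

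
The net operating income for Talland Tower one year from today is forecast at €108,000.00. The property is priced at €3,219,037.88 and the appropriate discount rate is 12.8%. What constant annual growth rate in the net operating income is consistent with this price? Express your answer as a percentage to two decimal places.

9.44%

P = D₁/(r−g) ⇒ g = r − D₁/P = 0.128 − €108,000.00/€3,219,037.88 = 0.094450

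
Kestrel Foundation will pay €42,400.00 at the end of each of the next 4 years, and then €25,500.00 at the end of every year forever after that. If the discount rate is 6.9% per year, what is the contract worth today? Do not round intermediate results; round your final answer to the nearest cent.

€426938.55

PV of 4-year annuity: €42,400.00 × [1 − (1+0.069)^−4] / 0.069 = 143942.57239
Perpetuity value at year 4: €25,500.00 / 0.069 = 369565.21739
PV of perpetuity: 369565.21739 / (1+0.069)^4 = 282995.98164
Total PV = 143942.57239 + 282995.98164 = 426938.55403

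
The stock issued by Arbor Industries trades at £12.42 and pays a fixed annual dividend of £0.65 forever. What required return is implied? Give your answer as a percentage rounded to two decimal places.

P = C/r ⇒ r = C/P = £0.65/£12.42 = 0.052335

5.23%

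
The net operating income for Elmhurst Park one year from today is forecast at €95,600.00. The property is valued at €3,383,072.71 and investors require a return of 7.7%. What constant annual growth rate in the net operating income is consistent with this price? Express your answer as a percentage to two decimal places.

4.87%

P = D₁/(r−g) ⇒ g = r − D₁/P = 0.077 − €95,600.00/€3,383,072.71 = 0.048742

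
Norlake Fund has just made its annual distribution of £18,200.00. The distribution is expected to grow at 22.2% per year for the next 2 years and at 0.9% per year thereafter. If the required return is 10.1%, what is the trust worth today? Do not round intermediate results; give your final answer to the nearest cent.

D_1 = 22240.40000
D_2 = 27177.76880
Terminal value at year 2: TV = D_2×(1+g_2)/(r−g_2) = 27422.36872/0.092 = 298069.22521
P_0 = D_1/(1+r)^1 + D_2/(1+r)^2 + TV/(1+r)^2
    = 20200.18165 + 22420.18345 + 245890.92503 = 288511.29013

£288511.29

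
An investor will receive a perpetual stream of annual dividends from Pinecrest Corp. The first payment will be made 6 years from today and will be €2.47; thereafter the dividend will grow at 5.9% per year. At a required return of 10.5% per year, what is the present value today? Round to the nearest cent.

Value at end of year 5: C₁ / (r − g) = €2.47 / (0.105 − 0.059) = €53.6957
Discount to today: PV = €53.6957 / (1 + 0.105)^5 = €53.6957 / 1.647447 = €32.59

€32.59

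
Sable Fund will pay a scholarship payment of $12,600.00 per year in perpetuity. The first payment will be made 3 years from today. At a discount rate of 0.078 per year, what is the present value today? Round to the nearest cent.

$139007.56

Value at end of year 2: C / r = $12,600.00 / 0.078 = $161,538.4615
Discount to today: PV = $161,538.4615 / (1 + 0.078)^2 = $161,538.4615 / 1.162084 = $139,007.56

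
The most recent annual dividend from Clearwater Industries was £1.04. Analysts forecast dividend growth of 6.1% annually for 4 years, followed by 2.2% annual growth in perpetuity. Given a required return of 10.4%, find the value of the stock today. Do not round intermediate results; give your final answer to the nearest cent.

D_1 = 1.10344
D_2 = 1.17075
D_3 = 1.24217
D_4 = 1.31794
Terminal value at year 4: TV = D_4×(1+g_2)/(r−g_2) = 1.34693/0.082 = 16.42600
P_0 = D_1/(1+r)^1 + D_2/(1+r)^2 + D_3/(1+r)^3 + D_4/(1+r)^4 + TV/(1+r)^4
    = 0.99949 + 0.96056 + 0.92315 + 0.88719 + 11.05747 = 14.82787

£14.83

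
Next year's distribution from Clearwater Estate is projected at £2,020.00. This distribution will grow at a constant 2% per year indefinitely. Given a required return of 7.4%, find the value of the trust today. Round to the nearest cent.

Growing perpetuity: P = D₁ / (r − g) = £2,020.0000 / (0.074 − 0.02) = £37,407.41

£37407.41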